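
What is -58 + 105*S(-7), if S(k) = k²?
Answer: 5087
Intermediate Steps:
-58 + 105*S(-7) = -58 + 105*(-7)² = -58 + 105*49 = -58 + 5145 = 5087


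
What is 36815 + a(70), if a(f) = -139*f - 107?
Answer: 26978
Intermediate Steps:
a(f) = -107 - 139*f
36815 + a(70) = 36815 + (-107 - 139*70) = 36815 + (-107 - 9730) = 36815 - 9837 = 26978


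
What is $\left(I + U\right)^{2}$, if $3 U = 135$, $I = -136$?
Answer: $8281$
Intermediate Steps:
$U = 45$ ($U = \frac{1}{3} \cdot 135 = 45$)
$\left(I + U\right)^{2} = \left(-136 + 45\right)^{2} = \left(-91\right)^{2} = 8281$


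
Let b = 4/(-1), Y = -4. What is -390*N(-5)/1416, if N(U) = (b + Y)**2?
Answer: -1040/59 ≈ -17.627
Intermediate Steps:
b = -4 (b = 4*(-1) = -4)
N(U) = 64 (N(U) = (-4 - 4)**2 = (-8)**2 = 64)
-390*N(-5)/1416 = -390*64/1416 = -24960*1/1416 = -1040/59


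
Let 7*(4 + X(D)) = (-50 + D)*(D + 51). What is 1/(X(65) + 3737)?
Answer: 7/27871 ≈ 0.00025116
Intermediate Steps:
X(D) = -4 + (-50 + D)*(51 + D)/7 (X(D) = -4 + ((-50 + D)*(D + 51))/7 = -4 + ((-50 + D)*(51 + D))/7 = -4 + (-50 + D)*(51 + D)/7)
1/(X(65) + 3737) = 1/((-2578/7 + (⅐)*65 + (⅐)*65²) + 3737) = 1/((-2578/7 + 65/7 + (⅐)*4225) + 3737) = 1/((-2578/7 + 65/7 + 4225/7) + 3737) = 1/(1712/7 + 3737) = 1/(27871/7) = 7/27871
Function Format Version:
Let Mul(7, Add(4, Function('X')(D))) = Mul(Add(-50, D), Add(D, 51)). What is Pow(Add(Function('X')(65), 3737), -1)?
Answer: Rational(7, 27871) ≈ 0.00025116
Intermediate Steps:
Function('X')(D) = Add(-4, Mul(Rational(1, 7), Add(-50, D), Add(51, D))) (Function('X')(D) = Add(-4, Mul(Rational(1, 7), Mul(Add(-50, D), Add(D, 51)))) = Add(-4, Mul(Rational(1, 7), Mul(Add(-50, D), Add(51, D)))) = Add(-4, Mul(Rational(1, 7), Add(-50, D), Add(51, D))))
Pow(Add(Function('X')(65), 3737), -1) = Pow(Add(Add(Rational(-2578, 7), Mul(Rational(1, 7), 65), Mul(Rational(1, 7), Pow(65, 2))), 3737), -1) = Pow(Add(Add(Rational(-2578, 7), Rational(65, 7), Mul(Rational(1, 7), 4225)), 3737), -1) = Pow(Add(Add(Rational(-2578, 7), Rational(65, 7), Rational(4225, 7)), 3737), -1) = Pow(Add(Rational(1712, 7), 3737), -1) = Pow(Rational(27871, 7), -1) = Rational(7, 27871)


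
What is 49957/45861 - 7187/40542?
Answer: 565251229/619765554 ≈ 0.91204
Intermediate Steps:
49957/45861 - 7187/40542 = 565251229/619765554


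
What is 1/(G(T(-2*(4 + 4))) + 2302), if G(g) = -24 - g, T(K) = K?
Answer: 1/2294 ≈ 0.00043592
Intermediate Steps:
1/(G(T(-2*(4 + 4))) + 2302) = 1/((-24 - (-2)*(4 + 4)) + 2302) = 1/((-24 - (-2)*8) + 2302) = 1/((-24 - 1*(-16)) + 2302) = 1/((-24 + 16) + 2302) = 1/(-8 + 2302) = 1/2294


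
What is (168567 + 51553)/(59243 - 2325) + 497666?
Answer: 14163186754/28459 ≈ 4.9767e+5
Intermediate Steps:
(168567 + 51553)/(59243 - 2325) + 497666 = 220120/56918 + 497666 = 220120*(1/56918) + 497666 = 110060/28459 + 497666 = 14163186754/28459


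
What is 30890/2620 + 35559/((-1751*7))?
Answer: 28545415/3211334 ≈ 8.8890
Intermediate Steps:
30890/2620 + 35559/((-1751*7)) = 30890*(1/2620) + 35559/(-12257) = 3089/262 + 35559*(-1/12257) = 3089/262 - 35559/12257 = 28545415/3211334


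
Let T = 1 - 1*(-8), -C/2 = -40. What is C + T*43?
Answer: 467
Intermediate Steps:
C = 80 (C = -2*(-40) = 80)
T = 9 (T = 1 + 8 = 9)
C + T*43 = 80 + 9*43 = 80 + 387 = 467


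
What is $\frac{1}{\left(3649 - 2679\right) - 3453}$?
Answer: $- \frac{1}{2483} \approx -0.00040274$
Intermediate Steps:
$\frac{1}{\left(3649 - 2679\right) - 3453} = \frac{1}{970 - 3453} = \frac{1}{-2483} = - \frac{1}{2483}$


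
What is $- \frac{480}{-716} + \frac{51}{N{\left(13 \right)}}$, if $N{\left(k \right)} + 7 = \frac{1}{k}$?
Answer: $- \frac{35959}{5370} \approx -6.6963$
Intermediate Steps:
$N{\left(k \right)} = -7 + \frac{1}{k}$
$- \frac{480}{-716} + \frac{51}{N{\left(13 \right)}} = - \frac{480}{-716} + \frac{51}{-7 + \frac{1}{13}} = \left(-480\right) \left(- \frac{1}{716}\right) + \frac{51}{-7 + \frac{1}{13}} = \frac{120}{179} + \frac{51}{- \frac{90}{13}} = \frac{120}{179} + 51 \left(- \frac{13}{90}\right) = \frac{120}{179} - \frac{221}{30} = - \frac{35959}{5370}$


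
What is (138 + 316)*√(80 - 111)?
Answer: 454*I*√31 ≈ 2527.8*I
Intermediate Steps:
(138 + 316)*√(80 - 111) = 454*√(-31) = 454*(I*√31) = 454*I*√31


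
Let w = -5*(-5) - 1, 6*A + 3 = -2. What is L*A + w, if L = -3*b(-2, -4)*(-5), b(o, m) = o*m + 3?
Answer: -227/2 ≈ -113.50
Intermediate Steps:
A = -⅚ (A = -½ + (⅙)*(-2) = -½ - ⅓ = -⅚ ≈ -0.83333)
b(o, m) = 3 + m*o (b(o, m) = m*o + 3 = 3 + m*o)
w = 24 (w = 25 - 1 = 24)
L = 165 (L = -3*(3 - 4*(-2))*(-5) = -3*(3 + 8)*(-5) = -3*11*(-5) = -33*(-5) = 165)
L*A + w = 165*(-⅚) + 24 = -275/2 + 24 = -227/2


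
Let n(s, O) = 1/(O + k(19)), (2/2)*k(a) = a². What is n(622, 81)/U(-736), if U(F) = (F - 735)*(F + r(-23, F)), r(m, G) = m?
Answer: 1/493488138 ≈ 2.0264e-9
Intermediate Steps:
k(a) = a²
U(F) = (-735 + F)*(-23 + F) (U(F) = (F - 735)*(F - 23) = (-735 + F)*(-23 + F))
n(s, O) = 1/(361 + O) (n(s, O) = 1/(O + 19²) = 1/(O + 361) = 1/(361 + O))
n(622, 81)/U(-736) = 1/((361 + 81)*(16905 + (-736)² - 758*(-736))) = 1/(442*(16905 + 541696 + 557888)) = (1/442)/1116489 = (1/442)*(1/1116489) = 1/493488138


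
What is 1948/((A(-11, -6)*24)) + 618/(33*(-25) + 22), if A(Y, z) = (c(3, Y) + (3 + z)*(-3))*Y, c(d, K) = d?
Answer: -7277/5256 ≈ -1.3845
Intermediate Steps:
A(Y, z) = Y*(-6 - 3*z) (A(Y, z) = (3 + (3 + z)*(-3))*Y = (3 + (-9 - 3*z))*Y = (-6 - 3*z)*Y = Y*(-6 - 3*z))
1948/((A(-11, -6)*24)) + 618/(33*(-25) + 22) = 1948/((-3*(-11)*(2 - 6)*24)) + 618/(33*(-25) + 22) = 1948/((-3*(-11)*(-4)*24)) + 618/(-825 + 22) = 1948/((-132*24)) + 618/(-803) = 1948/(-3168) + 618*(-1/803) = 1948*(-1/3168) - 618/803 = -487/792 - 618/803 = -7277/5256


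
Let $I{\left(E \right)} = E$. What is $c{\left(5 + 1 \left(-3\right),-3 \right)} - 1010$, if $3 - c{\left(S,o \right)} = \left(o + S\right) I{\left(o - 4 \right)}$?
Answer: $-1014$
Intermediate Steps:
$c{\left(S,o \right)} = 3 - \left(-4 + o\right) \left(S + o\right)$ ($c{\left(S,o \right)} = 3 - \left(o + S\right) \left(o - 4\right) = 3 - \left(S + o\right) \left(o - 4\right) = 3 - \left(S + o\right) \left(-4 + o\right) = 3 - \left(-4 + o\right) \left(S + o\right)$)
$c{\left(5 + 1 \left(-3\right),-3 \right)} - 1010 = \left(3 - \left(5 + 1 \left(-3\right)\right) \left(-4 - 3\right) - - 3 \left(-4 - 3\right)\right) - 1010 = \left(3 - \left(5 - 3\right) \left(-7\right) - \left(-3\right) \left(-7\right)\right) - 1010 = \left(3 - 2 \left(-7\right) - 21\right) - 1010 = \left(3 + 14 - 21\right) - 1010 = -4 - 1010 = -1014$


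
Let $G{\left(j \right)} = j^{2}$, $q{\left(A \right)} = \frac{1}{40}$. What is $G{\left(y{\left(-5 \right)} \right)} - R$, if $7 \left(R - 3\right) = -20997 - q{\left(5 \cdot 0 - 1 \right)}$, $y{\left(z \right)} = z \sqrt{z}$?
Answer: $\frac{114863}{40} \approx 2871.6$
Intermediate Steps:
$q{\left(A \right)} = \frac{1}{40}$
$y{\left(z \right)} = z^{\frac{3}{2}}$
$R = - \frac{119863}{40}$ ($R = 3 + \frac{-20997 - \frac{1}{40}}{7} = 3 + \frac{1}{7} \left(- \frac{839881}{40}\right) = 3 - \frac{119983}{40} = - \frac{119863}{40} \approx -2996.6$)
$G{\left(y{\left(-5 \right)} \right)} - R = \left(\left(-5\right)^{\frac{3}{2}}\right)^{2} - - \frac{119863}{40} = \left(- 5 i \sqrt{5}\right)^{2} + \frac{119863}{40} = -125 + \frac{119863}{40} = \frac{114863}{40}$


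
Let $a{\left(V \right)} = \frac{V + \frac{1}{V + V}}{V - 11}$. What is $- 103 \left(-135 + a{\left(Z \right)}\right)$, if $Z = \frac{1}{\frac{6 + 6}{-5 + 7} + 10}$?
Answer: $\frac{2446662}{175} \approx 13981.0$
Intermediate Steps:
$Z = \frac{1}{16}$ ($Z = \frac{1}{\frac{12}{2} + 10} = \frac{1}{12 \cdot \frac{1}{2} + 10} = \frac{1}{6 + 10} = \frac{1}{16} \approx 0.0625$)
$a{\left(V \right)} = \frac{V + \frac{1}{2 V}}{-11 + V}$
$- 103 \left(-135 + a{\left(Z \right)}\right) = - 103 \left(-135 + \frac{\frac{1}{\frac{1}{16}} \left(\frac{1}{2} + \left(\frac{1}{16}\right)^{2}\right)}{-11 + \frac{1}{16}}\right) = - 103 \left(-135 + \frac{16 \left(\frac{1}{2} + \frac{1}{256}\right)}{- \frac{175}{16}}\right) = - 103 \left(-135 + 16 \left(- \frac{16}{175}\right) \frac{129}{256}\right) = - 103 \left(-135 - \frac{129}{175}\right) = \left(-103\right) \left(- \frac{23754}{175}\right) = \frac{2446662}{175}$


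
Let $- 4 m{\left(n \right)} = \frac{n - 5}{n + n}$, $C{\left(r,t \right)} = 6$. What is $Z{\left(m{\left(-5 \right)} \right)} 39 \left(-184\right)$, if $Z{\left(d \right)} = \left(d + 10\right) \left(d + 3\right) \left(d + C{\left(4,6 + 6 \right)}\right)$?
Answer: $- \frac{8850699}{8} \approx -1.1063 \cdot 10^{6}$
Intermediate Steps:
$m{\left(n \right)} = - \frac{-5 + n}{8 n}$ ($m{\left(n \right)} = - \frac{\left(n - 5\right) \frac{1}{n + n}}{4} = - \frac{\left(-5 + n\right) \frac{1}{2 n}}{4} = - \frac{\frac{1}{2} \frac{1}{n} \left(-5 + n\right)}{4} = - \frac{-5 + n}{8 n}$)
$Z{\left(d \right)} = \left(3 + d\right) \left(6 + d\right) \left(10 + d\right)$ ($Z{\left(d \right)} = \left(d + 10\right) \left(d + 3\right) \left(d + 6\right) = \left(10 + d\right) \left(3 + d\right) \left(6 + d\right) = \left(3 + d\right) \left(10 + d\right) \left(6 + d\right) = \left(3 + d\right) \left(6 + d\right) \left(10 + d\right)$)
$Z{\left(m{\left(-5 \right)} \right)} 39 \left(-184\right) = \left(180 + \left(\frac{5 - -5}{8 \left(-5\right)}\right)^{3} + 19 \left(\frac{5 - -5}{8 \left(-5\right)}\right)^{2} + 108 \frac{5 - -5}{8 \left(-5\right)}\right) 39 \left(-184\right) = \left(180 + \left(\frac{1}{8} \left(- \frac{1}{5}\right) \left(5 + 5\right)\right)^{3} + 19 \left(\frac{1}{8} \left(- \frac{1}{5}\right) \left(5 + 5\right)\right)^{2} + 108 \cdot \frac{1}{8} \left(- \frac{1}{5}\right) \left(5 + 5\right)\right) 39 \left(-184\right) = \left(180 + \left(\frac{1}{8} \left(- \frac{1}{5}\right) 10\right)^{3} + 19 \left(\frac{1}{8} \left(- \frac{1}{5}\right) 10\right)^{2} + 108 \cdot \frac{1}{8} \left(- \frac{1}{5}\right) 10\right) 39 \left(-184\right) = \left(180 + \left(- \frac{1}{4}\right)^{3} + 19 \left(- \frac{1}{4}\right)^{2} + 108 \left(- \frac{1}{4}\right)\right) 39 \left(-184\right) = \left(180 - \frac{1}{64} + 19 \cdot \frac{1}{16} - 27\right) 39 \left(-184\right) = \left(180 - \frac{1}{64} + \frac{19}{16} - 27\right) 39 \left(-184\right) = \frac{9867}{64} \cdot 39 \left(-184\right) = \frac{384813}{64} \left(-184\right) = - \frac{8850699}{8}$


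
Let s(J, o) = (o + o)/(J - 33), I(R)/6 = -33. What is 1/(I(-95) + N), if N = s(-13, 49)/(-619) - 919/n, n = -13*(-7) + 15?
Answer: -1509122/311884765 ≈ -0.0048387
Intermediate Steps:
I(R) = -198 (I(R) = 6*(-33) = -198)
s(J, o) = 2*o/(-33 + J) (s(J, o) = (2*o)/(-33 + J) = 2*o/(-33 + J))
n = 106 (n = 91 + 15 = 106)
N = -13078609/1509122 (N = (2*49/(-33 - 13))/(-619) - 919/106 = (2*49/(-46))*(-1/619) - 919*1/106 = (2*49*(-1/46))*(-1/619) - 919/106 = -49/23*(-1/619) - 919/106 = 49/14237 - 919/106 = -13078609/1509122 ≈ -8.6664)
1/(I(-95) + N) = 1/(-198 - 13078609/1509122) = 1/(-311884765/1509122) = -1509122/311884765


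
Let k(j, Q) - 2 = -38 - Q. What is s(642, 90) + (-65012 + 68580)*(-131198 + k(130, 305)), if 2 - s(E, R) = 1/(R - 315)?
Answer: -105599508749/225 ≈ -4.6933e+8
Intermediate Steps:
k(j, Q) = -36 - Q (k(j, Q) = 2 + (-38 - Q) = -36 - Q)
s(E, R) = 2 - 1/(-315 + R) (s(E, R) = 2 - 1/(R - 315) = 2 - 1/(-315 + R))
s(642, 90) + (-65012 + 68580)*(-131198 + k(130, 305)) = (-631 + 2*90)/(-315 + 90) + (-65012 + 68580)*(-131198 + (-36 - 1*305)) = (-631 + 180)/(-225) + 3568*(-131198 + (-36 - 305)) = -1/225*(-451) + 3568*(-131198 - 341) = 451/225 + 3568*(-131539) = 451/225 - 469331152 = -105599508749/225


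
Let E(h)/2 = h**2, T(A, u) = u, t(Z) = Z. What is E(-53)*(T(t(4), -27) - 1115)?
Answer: -6415756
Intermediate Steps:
E(h) = 2*h**2
E(-53)*(T(t(4), -27) - 1115) = (2*(-53)**2)*(-27 - 1115) = (2*2809)*(-1142) = 5618*(-1142) = -6415756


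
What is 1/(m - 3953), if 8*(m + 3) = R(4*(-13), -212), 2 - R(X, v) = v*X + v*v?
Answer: -4/43807 ≈ -9.1310e-5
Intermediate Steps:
R(X, v) = 2 - v**2 - X*v (R(X, v) = 2 - (v*X + v*v) = 2 - (X*v + v**2) = 2 - (v**2 + X*v) = 2 + (-v**2 - X*v) = 2 - v**2 - X*v)
m = -27995/4 (m = -3 + (2 - 1*(-212)**2 - 1*4*(-13)*(-212))/8 = -3 + (2 - 1*44944 - 1*(-52)*(-212))/8 = -3 + (2 - 44944 - 11024)/8 = -3 + (1/8)*(-55966) = -3 - 27983/4 = -27995/4 ≈ -6998.8)
1/(m - 3953) = 1/(-27995/4 - 3953) = 1/(-43807/4) = -4/43807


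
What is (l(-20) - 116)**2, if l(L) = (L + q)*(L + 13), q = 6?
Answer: 324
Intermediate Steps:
l(L) = (6 + L)*(13 + L) (l(L) = (L + 6)*(L + 13) = (6 + L)*(13 + L))
(l(-20) - 116)**2 = ((78 + (-20)**2 + 19*(-20)) - 116)**2 = ((78 + 400 - 380) - 116)**2 = (98 - 116)**2 = (-18)**2 = 324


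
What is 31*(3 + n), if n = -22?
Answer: -589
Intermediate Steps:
31*(3 + n) = 31*(3 - 22) = 31*(-19) = -589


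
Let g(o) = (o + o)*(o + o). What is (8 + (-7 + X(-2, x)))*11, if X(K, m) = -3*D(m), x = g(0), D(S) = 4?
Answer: -121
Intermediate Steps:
g(o) = 4*o² (g(o) = (2*o)*(2*o) = 4*o²)
x = 0 (x = 4*0² = 4*0 = 0)
X(K, m) = -12 (X(K, m) = -3*4 = -12)
(8 + (-7 + X(-2, x)))*11 = (8 + (-7 - 12))*11 = (8 - 19)*11 = -11*11 = -121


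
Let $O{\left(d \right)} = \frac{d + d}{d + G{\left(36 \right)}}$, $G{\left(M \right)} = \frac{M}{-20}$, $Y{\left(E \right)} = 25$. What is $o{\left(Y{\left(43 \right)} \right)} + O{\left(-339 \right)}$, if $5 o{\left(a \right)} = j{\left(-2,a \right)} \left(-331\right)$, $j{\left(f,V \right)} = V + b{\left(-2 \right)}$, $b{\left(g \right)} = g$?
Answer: $- \frac{2159267}{1420} \approx -1520.6$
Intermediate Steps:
$j{\left(f,V \right)} = -2 + V$ ($j{\left(f,V \right)} = V - 2 = -2 + V$)
$G{\left(M \right)} = - \frac{M}{20}$ ($G{\left(M \right)} = M \left(- \frac{1}{20}\right) = - \frac{M}{20}$)
$o{\left(a \right)} = \frac{662}{5} - \frac{331 a}{5}$ ($o{\left(a \right)} = \frac{\left(-2 + a\right) \left(-331\right)}{5} = \frac{662 - 331 a}{5} = \frac{662}{5} - \frac{331 a}{5}$)
$O{\left(d \right)} = \frac{2 d}{- \frac{9}{5} + d}$ ($O{\left(d \right)} = \frac{d + d}{d - \frac{9}{5}} = \frac{2 d}{d - \frac{9}{5}} = \frac{2 d}{- \frac{9}{5} + d}$)
$o{\left(Y{\left(43 \right)} \right)} + O{\left(-339 \right)} = \left(\frac{662}{5} - 1655\right) + 10 \left(-339\right) \frac{1}{-9 + 5 \left(-339\right)} = \left(\frac{662}{5} - 1655\right) + 10 \left(-339\right) \frac{1}{-9 - 1695} = - \frac{7613}{5} + 10 \left(-339\right) \frac{1}{-1704} = - \frac{7613}{5} + 10 \left(-339\right) \left(- \frac{1}{1704}\right) = - \frac{7613}{5} + \frac{565}{284} = - \frac{2159267}{1420}$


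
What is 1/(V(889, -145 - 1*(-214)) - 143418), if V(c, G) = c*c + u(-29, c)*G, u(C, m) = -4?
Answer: 1/646627 ≈ 1.5465e-6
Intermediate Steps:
V(c, G) = c² - 4*G (V(c, G) = c*c - 4*G = c² - 4*G)
1/(V(889, -145 - 1*(-214)) - 143418) = 1/((889² - 4*(-145 - 1*(-214))) - 143418) = 1/((790321 - 4*(-145 + 214)) - 143418) = 1/((790321 - 4*69) - 143418) = 1/((790321 - 276) - 143418) = 1/(790045 - 143418) = 1/646627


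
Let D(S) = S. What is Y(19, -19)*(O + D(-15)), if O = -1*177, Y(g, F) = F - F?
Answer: 0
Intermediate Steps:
Y(g, F) = 0
O = -177
Y(19, -19)*(O + D(-15)) = 0*(-177 - 15) = 0*(-192) = 0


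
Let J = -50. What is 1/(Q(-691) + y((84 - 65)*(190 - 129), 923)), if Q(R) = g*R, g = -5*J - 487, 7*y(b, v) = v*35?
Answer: 1/168382 ≈ 5.9389e-6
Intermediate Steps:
y(b, v) = 5*v (y(b, v) = (v*35)/7 = (35*v)/7 = 5*v)
g = -237 (g = -5*(-50) - 487 = 250 - 487 = -237)
Q(R) = -237*R
1/(Q(-691) + y((84 - 65)*(190 - 129), 923)) = 1/(-237*(-691) + 5*923) = 1/(163767 + 4615) = 1/168382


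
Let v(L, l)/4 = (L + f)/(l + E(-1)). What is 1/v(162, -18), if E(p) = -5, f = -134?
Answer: -23/112 ≈ -0.20536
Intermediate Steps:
v(L, l) = 4*(-134 + L)/(-5 + l) (v(L, l) = 4*((L - 134)/(l - 5)) = 4*((-134 + L)/(-5 + l)) = 4*(-134 + L)/(-5 + l))
1/v(162, -18) = 1/(4*(-134 + 162)/(-5 - 18)) = 1/(4*28/(-23)) = 1/(4*(-1/23)*28) = 1/(-112/23) = -23/112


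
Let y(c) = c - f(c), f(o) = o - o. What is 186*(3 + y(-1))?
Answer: 372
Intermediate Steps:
f(o) = 0
y(c) = c (y(c) = c - 1*0 = c + 0 = c)
186*(3 + y(-1)) = 186*(3 - 1) = 186*2 = 372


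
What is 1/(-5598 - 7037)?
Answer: -1/12635 ≈ -7.9145e-5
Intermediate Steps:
1/(-5598 - 7037) = 1/(-12635) = -1/12635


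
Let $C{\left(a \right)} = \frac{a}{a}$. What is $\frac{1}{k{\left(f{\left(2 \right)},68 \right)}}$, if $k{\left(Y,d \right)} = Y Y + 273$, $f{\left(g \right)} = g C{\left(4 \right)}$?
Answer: $\frac{1}{277} \approx 0.0036101$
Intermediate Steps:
$C{\left(a \right)} = 1$
$f{\left(g \right)} = g$ ($f{\left(g \right)} = g 1 = g$)
$k{\left(Y,d \right)} = 273 + Y^{2}$ ($k{\left(Y,d \right)} = Y^{2} + 273 = 273 + Y^{2}$)
$\frac{1}{k{\left(f{\left(2 \right)},68 \right)}} = \frac{1}{273 + 2^{2}} = \frac{1}{273 + 4} = \frac{1}{277}$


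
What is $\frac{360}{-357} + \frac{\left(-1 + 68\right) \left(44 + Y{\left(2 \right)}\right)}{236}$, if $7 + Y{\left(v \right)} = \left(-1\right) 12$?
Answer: $\frac{171005}{28084} \approx 6.0891$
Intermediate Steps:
$Y{\left(v \right)} = -19$ ($Y{\left(v \right)} = -7 - 12 = -19$)
$\frac{360}{-357} + \frac{\left(-1 + 68\right) \left(44 + Y{\left(2 \right)}\right)}{236} = \frac{360}{-357} + \frac{\left(-1 + 68\right) \left(44 - 19\right)}{236} = 360 \left(- \frac{1}{357}\right) + 67 \cdot 25 \cdot \frac{1}{236} = - \frac{120}{119} + 1675 \cdot \frac{1}{236} = - \frac{120}{119} + \frac{1675}{236} = \frac{171005}{28084}$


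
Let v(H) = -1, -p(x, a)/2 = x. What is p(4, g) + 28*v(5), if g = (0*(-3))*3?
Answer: -36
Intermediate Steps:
g = 0 (g = 0*3 = 0)
p(x, a) = -2*x
p(4, g) + 28*v(5) = -2*4 + 28*(-1) = -8 - 28 = -36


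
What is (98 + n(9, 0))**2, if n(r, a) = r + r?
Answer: 13456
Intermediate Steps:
n(r, a) = 2*r
(98 + n(9, 0))**2 = (98 + 2*9)**2 = (98 + 18)**2 = 116**2 = 13456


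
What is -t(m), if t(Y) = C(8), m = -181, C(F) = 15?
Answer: -15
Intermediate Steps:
t(Y) = 15
-t(m) = -1*15 = -15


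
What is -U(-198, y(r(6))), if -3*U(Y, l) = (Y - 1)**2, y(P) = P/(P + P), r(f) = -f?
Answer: 39601/3 ≈ 13200.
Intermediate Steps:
y(P) = 1/2 (y(P) = P/((2*P)) = (1/(2*P))*P = 1/2)
U(Y, l) = -(-1 + Y)**2/3 (U(Y, l) = -(Y - 1)**2/3 = -(-1 + Y)**2/3)
-U(-198, y(r(6))) = -(-1)*(-1 - 198)**2/3 = -(-1)*(-199)**2/3 = -(-1)*39601/3 = -1*(-39601/3) = 39601/3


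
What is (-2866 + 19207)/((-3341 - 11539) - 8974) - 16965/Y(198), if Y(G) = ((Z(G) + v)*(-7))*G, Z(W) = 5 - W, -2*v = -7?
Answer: -521844193/696131282 ≈ -0.74963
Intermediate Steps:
v = 7/2 (v = -½*(-7) = 7/2 ≈ 3.5000)
Y(G) = G*(-119/2 + 7*G) (Y(G) = (((5 - G) + 7/2)*(-7))*G = ((17/2 - G)*(-7))*G = (-119/2 + 7*G)*G = G*(-119/2 + 7*G))
(-2866 + 19207)/((-3341 - 11539) - 8974) - 16965/Y(198) = (-2866 + 19207)/((-3341 - 11539) - 8974) - 16965*1/(693*(-17 + 2*198)) = 16341/(-14880 - 8974) - 16965*1/(693*(-17 + 396)) = 16341/(-23854) - 16965/((7/2)*198*379) = 16341*(-1/23854) - 16965/262647 = -16341/23854 - 16965*1/262647 = -16341/23854 - 1885/29183 = -521844193/696131282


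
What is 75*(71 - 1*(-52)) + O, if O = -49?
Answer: 9176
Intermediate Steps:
75*(71 - 1*(-52)) + O = 75*(71 - 1*(-52)) - 49 = 75*(71 + 52) - 49 = 75*123 - 49 = 9225 - 49 = 9176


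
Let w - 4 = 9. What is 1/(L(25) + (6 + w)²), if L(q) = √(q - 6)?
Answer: 19/6858 - √19/130302 ≈ 0.0027370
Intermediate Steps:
w = 13 (w = 4 + 9 = 13)
L(q) = √(-6 + q)
1/(L(25) + (6 + w)²) = 1/(√(-6 + 25) + (6 + 13)²) = 1/(√19 + 19²) = 1/(√19 + 361) = 1/(361 + √19)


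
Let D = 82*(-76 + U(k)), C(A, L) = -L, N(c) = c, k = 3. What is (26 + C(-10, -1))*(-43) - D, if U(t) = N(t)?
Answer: 4825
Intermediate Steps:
U(t) = t
D = -5986 (D = 82*(-76 + 3) = 82*(-73) = -5986)
(26 + C(-10, -1))*(-43) - D = (26 - 1*(-1))*(-43) - 1*(-5986) = (26 + 1)*(-43) + 5986 = 27*(-43) + 5986 = -1161 + 5986 = 4825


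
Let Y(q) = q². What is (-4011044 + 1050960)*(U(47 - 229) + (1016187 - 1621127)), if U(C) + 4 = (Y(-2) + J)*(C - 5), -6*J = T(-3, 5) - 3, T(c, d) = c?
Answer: 1793452733836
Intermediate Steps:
J = 1 (J = -(-3 - 3)/6 = -⅙*(-6) = 1)
U(C) = -29 + 5*C (U(C) = -4 + ((-2)² + 1)*(C - 5) = -4 + (4 + 1)*(-5 + C) = -4 + 5*(-5 + C) = -4 + (-25 + 5*C) = -29 + 5*C)
(-4011044 + 1050960)*(U(47 - 229) + (1016187 - 1621127)) = (-4011044 + 1050960)*((-29 + 5*(47 - 229)) + (1016187 - 1621127)) = -2960084*((-29 + 5*(-182)) - 604940) = -2960084*((-29 - 910) - 604940) = -2960084*(-939 - 604940) = -2960084*(-605879) = 1793452733836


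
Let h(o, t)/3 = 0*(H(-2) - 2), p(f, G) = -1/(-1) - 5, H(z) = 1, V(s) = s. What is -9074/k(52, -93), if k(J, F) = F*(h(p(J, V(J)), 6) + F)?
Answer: -9074/8649 ≈ -1.0491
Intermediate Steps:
p(f, G) = -4 (p(f, G) = -1*(-1) - 5 = 1 - 5 = -4)
h(o, t) = 0 (h(o, t) = 3*(0*(1 - 2)) = 3*(0*(-1)) = 3*0 = 0)
k(J, F) = F² (k(J, F) = F*(0 + F) = F*F = F²)
-9074/k(52, -93) = -9074/((-93)²) = -9074/8649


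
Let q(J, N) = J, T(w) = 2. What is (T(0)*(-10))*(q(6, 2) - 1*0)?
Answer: -120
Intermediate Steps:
(T(0)*(-10))*(q(6, 2) - 1*0) = (2*(-10))*(6 - 1*0) = -20*(6 + 0) = -20*6 = -120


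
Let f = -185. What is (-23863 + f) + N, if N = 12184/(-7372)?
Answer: -44323510/1843 ≈ -24050.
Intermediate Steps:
N = -3046/1843 (N = 12184*(-1/7372) = -3046/1843 ≈ -1.6527)
(-23863 + f) + N = (-23863 - 185) - 3046/1843 = -24048 - 3046/1843 = -44323510/1843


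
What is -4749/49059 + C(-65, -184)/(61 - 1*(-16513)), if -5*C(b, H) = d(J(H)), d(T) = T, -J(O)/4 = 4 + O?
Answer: -14295737/135517311 ≈ -0.10549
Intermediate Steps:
J(O) = -16 - 4*O (J(O) = -4*(4 + O) = -16 - 4*O)
C(b, H) = 16/5 + 4*H/5 (C(b, H) = -(-16 - 4*H)/5 = 16/5 + 4*H/5)
-4749/49059 + C(-65, -184)/(61 - 1*(-16513)) = -4749/49059 + (16/5 + (⅘)*(-184))/(61 - 1*(-16513)) = -4749*1/49059 + (16/5 - 736/5)/(61 + 16513) = -1583/16353 - 144/16574 = -1583/16353 - 144*1/16574 = -1583/16353 - 72/8287 = -14295737/135517311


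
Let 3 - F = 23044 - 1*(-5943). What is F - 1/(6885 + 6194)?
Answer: -379081737/13079 ≈ -28984.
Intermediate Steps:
F = -28984 (F = 3 - (23044 - 1*(-5943)) = 3 - (23044 + 5943) = 3 - 1*28987 = 3 - 28987 = -28984)
F - 1/(6885 + 6194) = -28984 - 1/(6885 + 6194) = -28984 - 1/13079 = -379081737/13079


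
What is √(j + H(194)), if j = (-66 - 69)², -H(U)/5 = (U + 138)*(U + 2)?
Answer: I*√307135 ≈ 554.2*I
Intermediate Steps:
H(U) = -5*(2 + U)*(138 + U) (H(U) = -5*(U + 138)*(U + 2) = -5*(138 + U)*(2 + U) = -5*(2 + U)*(138 + U))
j = 18225 (j = (-135)² = 18225)
√(j + H(194)) = √(18225 + (-1380 - 700*194 - 5*194²)) = √(18225 + (-1380 - 135800 - 5*37636)) = √(18225 + (-1380 - 135800 - 188180)) = √(18225 - 325360) = √(-307135) = I*√307135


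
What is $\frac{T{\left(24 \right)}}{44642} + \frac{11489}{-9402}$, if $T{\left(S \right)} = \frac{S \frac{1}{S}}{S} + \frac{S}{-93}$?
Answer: $- \frac{21199617533}{17348595472} \approx -1.222$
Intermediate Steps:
$T{\left(S \right)} = \frac{1}{S} - \frac{S}{93}$ ($T{\left(S \right)} = 1 \frac{1}{S} + S \left(- \frac{1}{93}\right) = \frac{1}{S} - \frac{S}{93}$)
$\frac{T{\left(24 \right)}}{44642} + \frac{11489}{-9402} = \frac{\frac{1}{24} - \frac{8}{31}}{44642} + \frac{11489}{-9402} = \left(\frac{1}{24} - \frac{8}{31}\right) \frac{1}{44642} + 11489 \left(- \frac{1}{9402}\right) = \left(- \frac{161}{744}\right) \frac{1}{44642} - \frac{11489}{9402} = - \frac{161}{33213648} - \frac{11489}{9402} = - \frac{21199617533}{17348595472}$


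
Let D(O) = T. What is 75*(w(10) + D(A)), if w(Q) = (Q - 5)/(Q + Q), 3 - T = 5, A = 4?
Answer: -525/4 ≈ -131.25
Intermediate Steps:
T = -2 (T = 3 - 1*5 = 3 - 5 = -2)
D(O) = -2
w(Q) = (-5 + Q)/(2*Q) (w(Q) = (-5 + Q)/((2*Q)) = (-5 + Q)*(1/(2*Q)) = (-5 + Q)/(2*Q))
75*(w(10) + D(A)) = 75*((½)*(-5 + 10)/10 - 2) = 75*((½)*(⅒)*5 - 2) = 75*(¼ - 2) = 75*(-7/4) = -525/4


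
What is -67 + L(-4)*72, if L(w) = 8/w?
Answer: -211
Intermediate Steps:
-67 + L(-4)*72 = -67 + (8/(-4))*72 = -67 + (8*(-¼))*72 = -67 - 2*72 = -67 - 144 = -211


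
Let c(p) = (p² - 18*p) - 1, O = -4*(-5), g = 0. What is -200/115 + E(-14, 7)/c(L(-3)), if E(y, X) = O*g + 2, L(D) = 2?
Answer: -1366/759 ≈ -1.7997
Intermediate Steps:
O = 20
c(p) = -1 + p² - 18*p
E(y, X) = 2 (E(y, X) = 20*0 + 2 = 0 + 2 = 2)
-200/115 + E(-14, 7)/c(L(-3)) = -200/115 + 2/(-1 + 2² - 18*2) = -200*1/115 + 2/(-1 + 4 - 36) = -40/23 + 2/(-33) = -40/23 + 2*(-1/33) = -40/23 - 2/33 = -1366/759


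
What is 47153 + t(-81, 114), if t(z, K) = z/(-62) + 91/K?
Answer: 83323070/1767 ≈ 47155.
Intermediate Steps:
t(z, K) = 91/K - z/62 (t(z, K) = z*(-1/62) + 91/K = -z/62 + 91/K = 91/K - z/62)
47153 + t(-81, 114) = 47153 + (91/114 - 1/62*(-81)) = 47153 + (91*(1/114) + 81/62) = 47153 + (91/114 + 81/62) = 47153 + 3719/1767 = 83323070/1767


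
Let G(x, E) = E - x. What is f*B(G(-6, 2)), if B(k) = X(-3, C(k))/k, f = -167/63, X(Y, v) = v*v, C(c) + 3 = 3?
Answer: 0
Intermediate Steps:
C(c) = 0 (C(c) = -3 + 3 = 0)
X(Y, v) = v**2
f = -167/63 (f = -167*1/63 = -167/63 ≈ -2.6508)
B(k) = 0 (B(k) = 0**2/k = 0/k = 0)
f*B(G(-6, 2)) = -167/63*0 = 0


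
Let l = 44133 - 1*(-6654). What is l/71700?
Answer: 16929/23900 ≈ 0.70833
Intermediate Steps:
l = 50787 (l = 44133 + 6654 = 50787)
l/71700 = 50787/71700 = 50787*(1/71700) = 16929/23900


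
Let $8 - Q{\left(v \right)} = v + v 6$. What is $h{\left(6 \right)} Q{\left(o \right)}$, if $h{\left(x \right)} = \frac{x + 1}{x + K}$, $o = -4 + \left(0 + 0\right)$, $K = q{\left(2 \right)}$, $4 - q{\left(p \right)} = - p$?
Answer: $21$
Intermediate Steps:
$q{\left(p \right)} = 4 + p$ ($q{\left(p \right)} = 4 - - p = 4 + p$)
$K = 6$ ($K = 4 + 2 = 6$)
$o = -4$ ($o = -4 + 0 = -4$)
$h{\left(x \right)} = \frac{1 + x}{6 + x}$ ($h{\left(x \right)} = \frac{x + 1}{x + 6} = \frac{1 + x}{6 + x}$)
$Q{\left(v \right)} = 8 - 7 v$ ($Q{\left(v \right)} = 8 - \left(v + v 6\right) = 8 - \left(v + 6 v\right) = 8 - 7 v$)
$h{\left(6 \right)} Q{\left(o \right)} = \frac{1 + 6}{6 + 6} \left(8 - -28\right) = \frac{1}{12} \cdot 7 \left(8 + 28\right) = \frac{1}{12} \cdot 7 \cdot 36 = \frac{7}{12} \cdot 36 = 21$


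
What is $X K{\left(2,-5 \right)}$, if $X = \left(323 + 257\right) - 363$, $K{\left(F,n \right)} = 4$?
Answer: $868$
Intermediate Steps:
$X = 217$ ($X = 580 - 363 = 217$)
$X K{\left(2,-5 \right)} = 217 \cdot 4 = 868$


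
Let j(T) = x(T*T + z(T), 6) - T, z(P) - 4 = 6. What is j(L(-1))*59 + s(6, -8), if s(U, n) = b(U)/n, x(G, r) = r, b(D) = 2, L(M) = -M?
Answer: 1179/4 ≈ 294.75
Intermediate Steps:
z(P) = 10 (z(P) = 4 + 6 = 10)
s(U, n) = 2/n
j(T) = 6 - T
j(L(-1))*59 + s(6, -8) = (6 - (-1)*(-1))*59 + 2/(-8) = (6 - 1*1)*59 + 2*(-⅛) = (6 - 1)*59 - ¼ = 5*59 - ¼ = 295 - ¼ = 1179/4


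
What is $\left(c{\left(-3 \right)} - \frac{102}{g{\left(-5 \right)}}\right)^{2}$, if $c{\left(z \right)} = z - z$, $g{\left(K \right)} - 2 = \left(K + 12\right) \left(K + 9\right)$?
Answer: $\frac{289}{25} \approx 11.56$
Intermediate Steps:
$g{\left(K \right)} = 2 + \left(9 + K\right) \left(12 + K\right)$ ($g{\left(K \right)} = 2 + \left(K + 12\right) \left(K + 9\right) = 2 + \left(12 + K\right) \left(9 + K\right) = 2 + \left(9 + K\right) \left(12 + K\right)$)
$c{\left(z \right)} = 0$
$\left(c{\left(-3 \right)} - \frac{102}{g{\left(-5 \right)}}\right)^{2} = \left(0 - \frac{102}{110 + \left(-5\right)^{2} + 21 \left(-5\right)}\right)^{2} = \left(0 - \frac{102}{110 + 25 - 105}\right)^{2} = \left(0 - \frac{102}{30}\right)^{2} = \left(0 - \frac{17}{5}\right)^{2} = \left(- \frac{17}{5}\right)^{2} = \frac{289}{25}$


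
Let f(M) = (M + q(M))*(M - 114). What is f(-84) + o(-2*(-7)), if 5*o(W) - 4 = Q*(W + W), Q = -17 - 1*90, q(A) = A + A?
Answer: 246488/5 ≈ 49298.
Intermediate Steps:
q(A) = 2*A
Q = -107 (Q = -17 - 90 = -107)
o(W) = ⅘ - 214*W/5 (o(W) = ⅘ + (-107*(W + W))/5 = ⅘ + (-214*W)/5 = ⅘ - 214*W/5)
f(M) = 3*M*(-114 + M) (f(M) = (M + 2*M)*(M - 114) = (3*M)*(-114 + M) = 3*M*(-114 + M))
f(-84) + o(-2*(-7)) = 3*(-84)*(-114 - 84) + (⅘ - (-428)*(-7)/5) = 3*(-84)*(-198) + (⅘ - 214/5*14) = 49896 + (⅘ - 2996/5) = 49896 - 2992/5 = 246488/5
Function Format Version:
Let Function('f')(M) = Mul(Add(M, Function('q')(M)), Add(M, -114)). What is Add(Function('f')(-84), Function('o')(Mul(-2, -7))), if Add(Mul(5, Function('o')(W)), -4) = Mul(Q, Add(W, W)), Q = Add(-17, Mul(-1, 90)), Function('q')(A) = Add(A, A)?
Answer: Rational(246488, 5) ≈ 49298.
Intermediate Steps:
Function('q')(A) = Mul(2, A)
Q = -107 (Q = Add(-17, -90) = -107)
Function('o')(W) = Add(Rational(4, 5), Mul(Rational(-214, 5), W)) (Function('o')(W) = Add(Rational(4, 5), Mul(Rational(1, 5), Mul(-107, Add(W, W)))) = Add(Rational(4, 5), Mul(Rational(1, 5), Mul(-107, Mul(2, W)))) = Add(Rational(4, 5), Mul(Rational(1, 5), Mul(-214, W))) = Add(Rational(4, 5), Mul(Rational(-214, 5), W)))
Function('f')(M) = Mul(3, M, Add(-114, M)) (Function('f')(M) = Mul(Add(M, Mul(2, M)), Add(M, -114)) = Mul(Mul(3, M), Add(-114, M)) = Mul(3, M, Add(-114, M)))
Add(Function('f')(-84), Function('o')(Mul(-2, -7))) = Add(Mul(3, -84, Add(-114, -84)), Add(Rational(4, 5), Mul(Rational(-214, 5), Mul(-2, -7)))) = Add(Mul(3, -84, -198), Add(Rational(4, 5), Mul(Rational(-214, 5), 14))) = Add(49896, Add(Rational(4, 5), Rational(-2996, 5))) = Add(49896, Rational(-2992, 5)) = Rational(246488, 5)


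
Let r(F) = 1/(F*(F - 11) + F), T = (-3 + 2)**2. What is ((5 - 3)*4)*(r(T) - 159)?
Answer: -11456/9 ≈ -1272.9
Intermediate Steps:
T = 1 (T = (-1)**2 = 1)
r(F) = 1/(F + F*(-11 + F)) (r(F) = 1/(F*(-11 + F) + F) = 1/(F + F*(-11 + F)))
((5 - 3)*4)*(r(T) - 159) = ((5 - 3)*4)*(1/(1*(-10 + 1)) - 159) = (2*4)*(1/(-9) - 159) = 8*(1*(-1/9) - 159) = 8*(-1/9 - 159) = 8*(-1432/9) = -11456/9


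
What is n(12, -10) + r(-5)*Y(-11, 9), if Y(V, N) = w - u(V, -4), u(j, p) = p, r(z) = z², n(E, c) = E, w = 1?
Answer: 137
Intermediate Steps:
Y(V, N) = 5 (Y(V, N) = 1 - 1*(-4) = 1 + 4 = 5)
n(12, -10) + r(-5)*Y(-11, 9) = 12 + (-5)²*5 = 12 + 25*5 = 12 + 125 = 137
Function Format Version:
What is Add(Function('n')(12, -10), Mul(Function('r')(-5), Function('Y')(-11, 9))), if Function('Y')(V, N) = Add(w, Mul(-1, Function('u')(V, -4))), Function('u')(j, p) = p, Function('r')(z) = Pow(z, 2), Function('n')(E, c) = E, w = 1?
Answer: 137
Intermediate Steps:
Function('Y')(V, N) = 5 (Function('Y')(V, N) = Add(1, Mul(-1, -4)) = Add(1, 4) = 5)
Add(Function('n')(12, -10), Mul(Function('r')(-5), Function('Y')(-11, 9))) = Add(12, Mul(Pow(-5, 2), 5)) = Add(12, Mul(25, 5)) = Add(12, 125) = 137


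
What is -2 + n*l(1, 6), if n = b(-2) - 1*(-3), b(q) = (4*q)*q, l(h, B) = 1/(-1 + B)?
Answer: 9/5 ≈ 1.8000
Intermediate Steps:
b(q) = 4*q²
n = 19 (n = 4*(-2)² - 1*(-3) = 4*4 + 3 = 16 + 3 = 19)
-2 + n*l(1, 6) = -2 + 19/(-1 + 6) = -2 + 19/5 = 9/5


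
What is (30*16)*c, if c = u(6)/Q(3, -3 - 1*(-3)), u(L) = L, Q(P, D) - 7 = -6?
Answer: 2880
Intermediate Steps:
Q(P, D) = 1 (Q(P, D) = 7 - 6 = 1)
c = 6 (c = 6/1 = 6*1 = 6)
(30*16)*c = (30*16)*6 = 480*6 = 2880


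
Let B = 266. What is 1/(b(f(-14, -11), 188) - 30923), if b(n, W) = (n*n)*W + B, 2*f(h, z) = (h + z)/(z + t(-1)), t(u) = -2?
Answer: -169/5151658 ≈ -3.2805e-5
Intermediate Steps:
f(h, z) = (h + z)/(2*(-2 + z)) (f(h, z) = ((h + z)/(z - 2))/2 = ((h + z)/(-2 + z))/2 = (h + z)/(2*(-2 + z)))
b(n, W) = 266 + W*n² (b(n, W) = (n*n)*W + 266 = n²*W + 266 = W*n² + 266 = 266 + W*n²)
1/(b(f(-14, -11), 188) - 30923) = 1/((266 + 188*((-14 - 11)/(2*(-2 - 11)))²) - 30923) = 1/((266 + 188*((½)*(-25)/(-13))²) - 30923) = 1/((266 + 188*((½)*(-1/13)*(-25))²) - 30923) = 1/((266 + 188*(25/26)²) - 30923) = 1/((266 + 188*(625/676)) - 30923) = 1/((266 + 29375/169) - 30923) = 1/(74329/169 - 30923) = 1/(-5151658/169) = -169/5151658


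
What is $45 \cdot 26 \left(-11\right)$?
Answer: $-12870$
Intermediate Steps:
$45 \cdot 26 \left(-11\right) = 1170 \left(-11\right) = -12870$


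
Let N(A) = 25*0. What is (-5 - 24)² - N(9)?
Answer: 841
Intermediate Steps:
N(A) = 0
(-5 - 24)² - N(9) = (-5 - 24)² - 1*0 = (-29)² + 0 = 841 + 0 = 841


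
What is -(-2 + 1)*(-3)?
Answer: -3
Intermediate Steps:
-(-2 + 1)*(-3) = -1*(-1)*(-3) = 1*(-3) = -3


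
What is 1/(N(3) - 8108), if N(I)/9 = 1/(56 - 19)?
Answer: -37/299987 ≈ -0.00012334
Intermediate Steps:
N(I) = 9/37 (N(I) = 9/(56 - 19) = 9/37)
1/(N(3) - 8108) = 1/(9/37 - 8108) = 1/(-299987/37) = -37/299987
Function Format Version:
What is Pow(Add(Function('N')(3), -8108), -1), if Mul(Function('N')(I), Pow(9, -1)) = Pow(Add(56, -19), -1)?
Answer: Rational(-37, 299987) ≈ -0.00012334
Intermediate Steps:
Function('N')(I) = Rational(9, 37) (Function('N')(I) = Mul(9, Pow(Add(56, -19), -1)) = Mul(9, Pow(37, -1)) = Mul(9, Rational(1, 37)) = Rational(9, 37))
Pow(Add(Function('N')(3), -8108), -1) = Pow(Add(Rational(9, 37), -8108), -1) = Pow(Rational(-299987, 37), -1) = Rational(-37, 299987)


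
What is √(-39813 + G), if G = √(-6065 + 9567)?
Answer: √(-39813 + √3502) ≈ 199.38*I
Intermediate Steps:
G = √3502 ≈ 59.178
√(-39813 + G) = √(-39813 + √3502)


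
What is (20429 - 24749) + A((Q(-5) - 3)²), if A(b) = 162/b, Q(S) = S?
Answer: -138159/32 ≈ -4317.5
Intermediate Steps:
(20429 - 24749) + A((Q(-5) - 3)²) = (20429 - 24749) + 162/((-5 - 3)²) = -4320 + 162/((-8)²) = -4320 + 162/64 = -4320 + 162*(1/64) = -4320 + 81/32 = -138159/32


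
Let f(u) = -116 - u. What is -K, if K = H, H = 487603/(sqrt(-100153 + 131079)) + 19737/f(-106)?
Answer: 19737/10 - 487603*sqrt(14)/658 ≈ -799.01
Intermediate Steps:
H = -19737/10 + 487603*sqrt(14)/658 (H = 487603/(sqrt(-100153 + 131079)) + 19737/(-116 - 1*(-106)) = 487603/(sqrt(30926)) + 19737/(-116 + 106) = 487603/((47*sqrt(14))) + 19737/(-10) = 487603*(sqrt(14)/658) + 19737*(-1/10) = 487603*sqrt(14)/658 - 19737/10 = -19737/10 + 487603*sqrt(14)/658 ≈ 799.01)
K = -19737/10 + 487603*sqrt(14)/658 ≈ 799.01
-K = -(-19737/10 + 487603*sqrt(14)/658) = 19737/10 - 487603*sqrt(14)/658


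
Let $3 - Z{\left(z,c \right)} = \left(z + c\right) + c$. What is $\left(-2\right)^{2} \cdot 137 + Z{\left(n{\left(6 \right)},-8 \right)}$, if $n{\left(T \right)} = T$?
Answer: $561$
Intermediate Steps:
$Z{\left(z,c \right)} = 3 - z - 2 c$ ($Z{\left(z,c \right)} = 3 - \left(\left(z + c\right) + c\right) = 3 - \left(\left(c + z\right) + c\right) = 3 - \left(z + 2 c\right) = 3 - z - 2 c$)
$\left(-2\right)^{2} \cdot 137 + Z{\left(n{\left(6 \right)},-8 \right)} = \left(-2\right)^{2} \cdot 137 - -13 = 4 \cdot 137 + \left(3 - 6 + 16\right) = 548 + 13 = 561$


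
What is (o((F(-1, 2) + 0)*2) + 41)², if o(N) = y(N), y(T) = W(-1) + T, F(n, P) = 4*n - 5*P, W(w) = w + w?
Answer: 121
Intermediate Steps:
W(w) = 2*w
F(n, P) = -5*P + 4*n
y(T) = -2 + T (y(T) = 2*(-1) + T = -2 + T)
o(N) = -2 + N
(o((F(-1, 2) + 0)*2) + 41)² = ((-2 + ((-5*2 + 4*(-1)) + 0)*2) + 41)² = ((-2 + ((-10 - 4) + 0)*2) + 41)² = ((-2 + (-14 + 0)*2) + 41)² = ((-2 - 14*2) + 41)² = ((-2 - 28) + 41)² = (-30 + 41)² = 11² = 121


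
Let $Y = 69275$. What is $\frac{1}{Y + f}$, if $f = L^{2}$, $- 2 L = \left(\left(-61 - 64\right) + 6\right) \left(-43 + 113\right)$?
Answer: $\frac{1}{17416500} \approx 5.7417 \cdot 10^{-8}$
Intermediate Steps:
$L = 4165$ ($L = - \frac{\left(\left(-61 - 64\right) + 6\right) \left(-43 + 113\right)}{2} = - \frac{\left(\left(-61 - 64\right) + 6\right) 70}{2} = - \frac{\left(-125 + 6\right) 70}{2} = - \frac{\left(-119\right) 70}{2} = \left(- \frac{1}{2}\right) \left(-8330\right) = 4165$)
$f = 17347225$ ($f = 4165^{2} = 17347225$)
$\frac{1}{Y + f} = \frac{1}{69275 + 17347225} = \frac{1}{17416500}$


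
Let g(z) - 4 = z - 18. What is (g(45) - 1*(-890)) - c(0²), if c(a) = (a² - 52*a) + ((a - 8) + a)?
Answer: 929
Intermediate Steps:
g(z) = -14 + z (g(z) = 4 + (z - 18) = 4 + (-18 + z) = -14 + z)
c(a) = -8 + a² - 50*a (c(a) = (a² - 52*a) + ((-8 + a) + a) = (a² - 52*a) + (-8 + 2*a) = -8 + a² - 50*a)
(g(45) - 1*(-890)) - c(0²) = ((-14 + 45) - 1*(-890)) - (-8 + (0²)² - 50*0²) = (31 + 890) - (-8 + 0² - 50*0) = 921 - (-8 + 0 + 0) = 921 - 1*(-8) = 921 + 8 = 929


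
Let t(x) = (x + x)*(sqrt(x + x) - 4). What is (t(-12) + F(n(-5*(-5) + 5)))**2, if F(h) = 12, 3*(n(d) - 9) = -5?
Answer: -2160 - 10368*I*sqrt(6) ≈ -2160.0 - 25396.0*I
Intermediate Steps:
n(d) = 22/3 (n(d) = 9 + (1/3)*(-5) = 9 - 5/3 = 22/3)
t(x) = 2*x*(-4 + sqrt(2)*sqrt(x)) (t(x) = (2*x)*(sqrt(2*x) - 4) = (2*x)*(sqrt(2)*sqrt(x) - 4) = (2*x)*(-4 + sqrt(2)*sqrt(x)) = 2*x*(-4 + sqrt(2)*sqrt(x)))
(t(-12) + F(n(-5*(-5) + 5)))**2 = ((-8*(-12) + 2*sqrt(2)*(-12)**(3/2)) + 12)**2 = ((96 + 2*sqrt(2)*(-24*I*sqrt(3))) + 12)**2 = ((96 - 48*I*sqrt(6)) + 12)**2 = (108 - 48*I*sqrt(6))**2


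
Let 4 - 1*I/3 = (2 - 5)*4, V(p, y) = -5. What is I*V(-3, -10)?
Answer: -240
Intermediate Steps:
I = 48 (I = 12 - 3*(2 - 5)*4 = 12 - (-9)*4 = 12 - 3*(-12) = 12 + 36 = 48)
I*V(-3, -10) = 48*(-5) = -240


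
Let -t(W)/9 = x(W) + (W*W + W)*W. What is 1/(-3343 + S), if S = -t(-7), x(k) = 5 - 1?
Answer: -1/5953 ≈ -0.00016798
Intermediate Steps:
x(k) = 4
t(W) = -36 - 9*W*(W + W**2) (t(W) = -9*(4 + (W*W + W)*W) = -9*(4 + (W**2 + W)*W) = -9*(4 + (W + W**2)*W) = -9*(4 + W*(W + W**2)) = -36 - 9*W*(W + W**2))
S = -2610 (S = -(-36 - 9*(-7)**2 - 9*(-7)**3) = -(-36 - 9*49 - 9*(-343)) = -(-36 - 441 + 3087) = -1*2610 = -2610)
1/(-3343 + S) = 1/(-3343 - 2610) = 1/(-5953) = -1/5953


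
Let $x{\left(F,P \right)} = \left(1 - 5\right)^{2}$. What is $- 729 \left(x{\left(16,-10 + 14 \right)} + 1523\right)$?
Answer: $-1121931$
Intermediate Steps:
$x{\left(F,P \right)} = 16$ ($x{\left(F,P \right)} = \left(-4\right)^{2} = 16$)
$- 729 \left(x{\left(16,-10 + 14 \right)} + 1523\right) = - 729 \left(16 + 1523\right) = \left(-729\right) 1539 = -1121931$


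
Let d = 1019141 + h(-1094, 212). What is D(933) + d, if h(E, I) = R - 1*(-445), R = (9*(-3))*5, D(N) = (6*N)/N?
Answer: 1019457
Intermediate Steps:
D(N) = 6
R = -135 (R = -27*5 = -135)
h(E, I) = 310 (h(E, I) = -135 - 1*(-445) = -135 + 445 = 310)
d = 1019451 (d = 1019141 + 310 = 1019451)
D(933) + d = 6 + 1019451 = 1019457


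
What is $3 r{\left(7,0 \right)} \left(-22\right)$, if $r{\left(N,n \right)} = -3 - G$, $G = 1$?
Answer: $264$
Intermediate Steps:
$r{\left(N,n \right)} = -4$ ($r{\left(N,n \right)} = -3 - 1 = -4$)
$3 r{\left(7,0 \right)} \left(-22\right) = 3 \left(-4\right) \left(-22\right) = \left(-12\right) \left(-22\right) = 264$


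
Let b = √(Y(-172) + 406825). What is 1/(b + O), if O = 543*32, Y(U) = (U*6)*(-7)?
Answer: 17376/301511327 - √414049/301511327 ≈ 5.5496e-5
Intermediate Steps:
Y(U) = -42*U (Y(U) = (6*U)*(-7) = -42*U)
O = 17376
b = √414049 (b = √(-42*(-172) + 406825) = √(7224 + 406825) = √414049 ≈ 643.47)
1/(b + O) = 1/(√414049 + 17376) = 1/(17376 + √414049)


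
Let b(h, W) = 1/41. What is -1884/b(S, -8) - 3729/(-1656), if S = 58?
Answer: -42637445/552 ≈ -77242.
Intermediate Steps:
b(h, W) = 1/41
-1884/b(S, -8) - 3729/(-1656) = -1884/1/41 - 3729/(-1656) = -1884*41 - 3729*(-1/1656) = -77244 + 1243/552 = -42637445/552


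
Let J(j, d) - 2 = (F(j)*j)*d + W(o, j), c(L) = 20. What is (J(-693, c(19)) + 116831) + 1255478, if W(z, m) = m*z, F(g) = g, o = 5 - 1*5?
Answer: 10977291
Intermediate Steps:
o = 0 (o = 5 - 5 = 0)
J(j, d) = 2 + d*j**2 (J(j, d) = 2 + ((j*j)*d + j*0) = 2 + (j**2*d + 0) = 2 + (d*j**2 + 0) = 2 + d*j**2)
(J(-693, c(19)) + 116831) + 1255478 = ((2 + 20*(-693)**2) + 116831) + 1255478 = ((2 + 20*480249) + 116831) + 1255478 = ((2 + 9604980) + 116831) + 1255478 = (9604982 + 116831) + 1255478 = 9721813 + 1255478 = 10977291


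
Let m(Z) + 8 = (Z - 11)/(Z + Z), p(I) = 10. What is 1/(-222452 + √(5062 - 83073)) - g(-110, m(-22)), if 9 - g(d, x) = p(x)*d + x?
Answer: -220950393346283/197939881260 - I*√78011/49484970315 ≈ -1116.3 - 5.6442e-9*I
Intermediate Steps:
m(Z) = -8 + (-11 + Z)/(2*Z) (m(Z) = -8 + (Z - 11)/(Z + Z) = -8 + (-11 + Z)/((2*Z)) = -8 + (-11 + Z)*(1/(2*Z)) = -8 + (-11 + Z)/(2*Z))
g(d, x) = 9 - x - 10*d (g(d, x) = 9 - (10*d + x) = 9 - (x + 10*d) = 9 + (-x - 10*d) = 9 - x - 10*d)
1/(-222452 + √(5062 - 83073)) - g(-110, m(-22)) = 1/(-222452 + √(5062 - 83073)) - (9 - (-11 - 15*(-22))/(2*(-22)) - 10*(-110)) = 1/(-222452 + √(-78011)) - (9 - (-1)*(-11 + 330)/(2*22) + 1100) = 1/(-222452 + I*√78011) - (9 - (-1)*319/(2*22) + 1100) = 1/(-222452 + I*√78011) - (9 - 1*(-29/4) + 1100) = 1/(-222452 + I*√78011) - (9 + 29/4 + 1100) = 1/(-222452 + I*√78011) - 1*4465/4 = 1/(-222452 + I*√78011) - 4465/4 = -4465/4 + 1/(-222452 + I*√78011)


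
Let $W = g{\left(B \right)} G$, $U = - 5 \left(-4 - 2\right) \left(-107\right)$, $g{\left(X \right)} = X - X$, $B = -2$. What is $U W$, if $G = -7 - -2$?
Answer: $0$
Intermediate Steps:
$G = -5$ ($G = -7 + 2 = -5$)
$g{\left(X \right)} = 0$
$U = -3210$ ($U = \left(-5\right) \left(-6\right) \left(-107\right) = 30 \left(-107\right) = -3210$)
$W = 0$ ($W = 0 \left(-5\right) = 0$)
$U W = \left(-3210\right) 0 = 0$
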